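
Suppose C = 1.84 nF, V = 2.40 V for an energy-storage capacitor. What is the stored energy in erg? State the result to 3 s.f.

Directly: E = ½CV².
C = 1.84 nF = 1.840×10^-9 F; V = 2.40 V.
E = 5.299×10^-9 J  (the unit combination reduces to kg·m²/s² = J)
5.299×10^-9 J × (1 erg / 1.000×10^-7 J) = 0.05299 erg

0.0530 erg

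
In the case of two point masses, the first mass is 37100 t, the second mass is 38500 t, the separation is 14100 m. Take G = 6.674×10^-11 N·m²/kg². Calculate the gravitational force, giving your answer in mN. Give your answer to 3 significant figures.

0.479 mN

From Newton's law of gravitation: F = Gm₁m₂/r².
m₁ = 37100 t = 3.710×10^7 kg; m₂ = 38500 t = 3.850×10^7 kg; r = 14100 m; G = 6.674×10^-11 N·m²/kg².
F = 4.795×10^-4 N
4.795×10^-4 N × (1 mN / 0.001000 N) = 0.4795 mN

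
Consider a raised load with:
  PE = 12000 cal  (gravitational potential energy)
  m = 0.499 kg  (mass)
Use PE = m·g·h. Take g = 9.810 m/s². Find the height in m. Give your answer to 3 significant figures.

10300 m

Rearranging PE = m·g·h for h: h = PE/(m·g).
PE = 12000 cal = 50208 J; m = 0.499 kg; g = 9.810 m/s².
h = 10257 m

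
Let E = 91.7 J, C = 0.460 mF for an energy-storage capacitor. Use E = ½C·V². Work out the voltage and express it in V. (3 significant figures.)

Rearranging E = ½C·V² for V: V = √(2E/C).
E = 91.7 J; C = 0.460 mF = 4.600×10^-4 F.
V = 631.4 V  (the unit combination reduces to kg·m²/(A·s³) = V)

631 V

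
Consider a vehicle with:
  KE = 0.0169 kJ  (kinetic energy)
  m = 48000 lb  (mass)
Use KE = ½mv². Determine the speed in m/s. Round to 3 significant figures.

Rearranging: v = √(2·KE/m).
KE = 0.0169 kJ = 16.90 J; m = 48000 lb = 21772 kg.
v = 0.03940 m/s

0.0394 m/s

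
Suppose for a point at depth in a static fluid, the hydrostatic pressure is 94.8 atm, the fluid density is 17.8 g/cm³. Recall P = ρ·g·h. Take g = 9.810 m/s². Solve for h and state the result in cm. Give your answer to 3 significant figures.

5500 cm

Solving P = ρ·g·h for h: h = P/(ρ·g).
P = 94.8 atm = 9.606×10^6 Pa; ρ = 17.8 g/cm³ = 17800 kg/m³; g = 9.810 m/s².
h = 55.01 m
55.01 m × (1 cm / 0.01000 m) = 5501 cm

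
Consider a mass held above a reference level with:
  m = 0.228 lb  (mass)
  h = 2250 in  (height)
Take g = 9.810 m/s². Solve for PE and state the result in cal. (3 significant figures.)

13.9 cal

PE is given directly by: PE = mgh.
m = 0.228 lb = 0.1034 kg; h = 2250 in = 57.15 m; g = 9.810 m/s².
PE = 57.98 J
57.98 J × (1 cal / 4.184 J) = 13.86 cal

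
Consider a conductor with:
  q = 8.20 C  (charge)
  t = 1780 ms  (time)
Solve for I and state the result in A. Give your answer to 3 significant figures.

Solving q = I·t for I: I = q/t.
q = 8.20 C; t = 1780 ms = 1.780 s.
I = 4.607 A

4.61 A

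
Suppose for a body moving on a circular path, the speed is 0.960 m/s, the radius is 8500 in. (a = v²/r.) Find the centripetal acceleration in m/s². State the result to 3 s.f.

0.00427 m/s²

Directly: a = v²/r.
v = 0.960 m/s; r = 8500 in = 215.9 m.
a = 0.004269 m/s²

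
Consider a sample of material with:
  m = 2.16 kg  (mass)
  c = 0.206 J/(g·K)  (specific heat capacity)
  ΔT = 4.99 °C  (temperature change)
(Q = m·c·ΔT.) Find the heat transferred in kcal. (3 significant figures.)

Q is given directly by: Q = mcΔT.
m = 2.16 kg; c = 0.206 J/(g·K) = 206.0 J/(kg·K); ΔT = 4.99 °C = 4.990 K.
Q = 2220 J  (the unit combination reduces to kg·m²/s² = J)
2220 J × (1 kcal / 4184 J) = 0.5307 kcal

0.531 kcal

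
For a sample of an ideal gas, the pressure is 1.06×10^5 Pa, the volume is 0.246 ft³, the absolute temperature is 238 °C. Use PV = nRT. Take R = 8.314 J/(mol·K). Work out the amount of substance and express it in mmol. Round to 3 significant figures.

174 mmol

Rearranging PV = nRT for n: n = PV/(RT).
P = 1.06×10^5 Pa; V = 0.246 ft³ = 0.006966 m³; T = 238 °C = 511.1 K; R = 8.314 J/(mol·K).
n = 0.1738 mol
0.1738 mol × (1 mmol / 0.001000 mol) = 173.8 mmol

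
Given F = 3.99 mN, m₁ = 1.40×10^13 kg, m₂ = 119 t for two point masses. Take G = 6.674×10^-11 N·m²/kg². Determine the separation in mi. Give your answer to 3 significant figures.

Rearranging F = G·m₁·m₂/r² for r: r = √(G·m₁m₂/F).
F = 3.99 mN = 0.003990 N; m₁ = 1.40×10^13 kg; m₂ = 119 t = 1.190×10^5 kg; G = 6.674×10^-11 N·m²/kg².
r = 1.669×10^5 m
1.669×10^5 m × (1 mi / 1609 m) = 103.7 mi

104 mi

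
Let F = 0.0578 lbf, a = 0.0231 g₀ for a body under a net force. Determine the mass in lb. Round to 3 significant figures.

From Newton's second law: m = F/a.
F = 0.0578 lbf = 0.2571 N; a = 0.0231 g₀ = 0.2265 m/s².
m = 1.135 kg
1.135 kg × (1 lb / 0.4536 kg) = 2.502 lb

2.50 lb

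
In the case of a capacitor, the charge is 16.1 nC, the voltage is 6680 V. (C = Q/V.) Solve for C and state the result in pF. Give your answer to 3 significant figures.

2.41 pF

Directly: C = Q/V.
Q = 16.1 nC = 1.610×10^-8 C; V = 6680 V.
C = 2.410×10^-12 F
2.410×10^-12 F × (1 pF / 1.000×10^-12 F) = 2.410 pF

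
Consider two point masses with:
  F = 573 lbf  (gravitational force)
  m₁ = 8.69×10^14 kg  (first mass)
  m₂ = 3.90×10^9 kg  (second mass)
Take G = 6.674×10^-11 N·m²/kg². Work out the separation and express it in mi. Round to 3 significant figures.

From Newton's law of gravitation: r = √(G·m₁m₂/F).
F = 573 lbf = 2549 N; m₁ = 8.69×10^14 kg; m₂ = 3.90×10^9 kg; G = 6.674×10^-11 N·m²/kg².
r = 2.979×10^5 m
2.979×10^5 m × (1 mi / 1609 m) = 185.1 mi

185 mi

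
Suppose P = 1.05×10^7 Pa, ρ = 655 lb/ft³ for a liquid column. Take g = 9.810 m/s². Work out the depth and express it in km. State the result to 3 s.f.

Rearranging: h = P/(ρ·g).
P = 1.05×10^7 Pa; ρ = 655 lb/ft³ = 10492 kg/m³; g = 9.810 m/s².
h = 102.0 m
102.0 m × (1 km / 1000 m) = 0.1020 km

0.102 km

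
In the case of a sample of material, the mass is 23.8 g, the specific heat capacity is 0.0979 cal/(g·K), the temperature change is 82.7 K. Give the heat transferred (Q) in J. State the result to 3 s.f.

806 J

Q is given directly by: Q = mcΔT.
m = 23.8 g = 0.02380 kg; c = 0.0979 cal/(g·K) = 409.6 J/(kg·K); ΔT = 82.7 K.
Q = 806.2 J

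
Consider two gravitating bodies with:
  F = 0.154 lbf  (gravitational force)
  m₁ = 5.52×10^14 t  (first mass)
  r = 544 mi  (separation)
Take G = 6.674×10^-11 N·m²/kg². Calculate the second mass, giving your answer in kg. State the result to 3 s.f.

14300 kg

From Newton's law of gravitation: m₂ = F·r²/(G·m₁).
F = 0.154 lbf = 0.6850 N; m₁ = 5.52×10^14 t = 5.520×10^17 kg; r = 544 mi = 8.755×10^5 m; G = 6.674×10^-11 N·m²/kg².
m₂ = 14252 kg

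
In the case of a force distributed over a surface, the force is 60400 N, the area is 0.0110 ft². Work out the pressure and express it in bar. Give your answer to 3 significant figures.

591 bar

P is given directly by: P = F/A.
F = 60400 N; A = 0.0110 ft² = 0.001022 m².
P = 5.910×10^7 Pa  (the unit combination reduces to kg/(m·s²) = Pa)
5.910×10^7 Pa × (1 bar / 1.000×10^5 Pa) = 591.0 bar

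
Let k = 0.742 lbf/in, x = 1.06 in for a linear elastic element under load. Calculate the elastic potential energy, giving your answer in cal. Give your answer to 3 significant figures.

0.0113 cal

U is given directly by: U = ½kx².
k = 0.742 lbf/in = 129.9 N/m; x = 1.06 in = 0.02692 m.
U = 0.04710 J  (the unit combination reduces to kg·m²/s² = J)
0.04710 J × (1 cal / 4.184 J) = 0.01126 cal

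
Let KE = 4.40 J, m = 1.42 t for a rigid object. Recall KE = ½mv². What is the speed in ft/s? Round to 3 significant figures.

Rearranging: v = √(2·KE/m).
KE = 4.40 J; m = 1.42 t = 1420 kg.
v = 0.07872 m/s
0.07872 m/s × (1 ft/s / 0.3048 m/s) = 0.2583 ft/s

0.258 ft/s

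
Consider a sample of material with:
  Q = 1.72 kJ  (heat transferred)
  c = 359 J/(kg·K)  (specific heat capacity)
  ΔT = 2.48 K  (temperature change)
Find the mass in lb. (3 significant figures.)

Rearranging Q = m·c·ΔT for m: m = Q/(c·ΔT).
Q = 1.72 kJ = 1720 J; c = 359 J/(kg·K); ΔT = 2.48 K.
m = 1.932 kg
1.932 kg × (1 lb / 0.4536 kg) = 4.259 lb

4.26 lb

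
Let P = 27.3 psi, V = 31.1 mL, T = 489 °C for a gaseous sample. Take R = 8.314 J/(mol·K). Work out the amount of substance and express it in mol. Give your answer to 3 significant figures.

From the ideal-gas law: n = PV/(RT).
P = 27.3 psi = 1.882×10^5 Pa; V = 31.1 mL = 3.110×10^-5 m³; T = 489 °C = 762.1 K; R = 8.314 J/(mol·K).
n = 9.238×10^-4 mol

9.24×10^-4 mol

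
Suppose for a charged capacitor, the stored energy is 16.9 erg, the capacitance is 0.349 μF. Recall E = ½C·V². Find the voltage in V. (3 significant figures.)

Rearranging: V = √(2E/C).
E = 16.9 erg = 1.690×10^-6 J; C = 0.349 μF = 3.490×10^-7 F.
V = 3.112 V  (the unit combination reduces to kg·m²/(A·s³) = V)

3.11 V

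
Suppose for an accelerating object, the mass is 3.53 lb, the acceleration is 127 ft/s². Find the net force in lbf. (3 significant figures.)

From Newton's second law: F = m·a.
m = 3.53 lb = 1.601 kg; a = 127 ft/s² = 38.71 m/s².
F = 61.98 N
61.98 N × (1 lbf / 4.448 N) = 13.93 lbf

13.9 lbf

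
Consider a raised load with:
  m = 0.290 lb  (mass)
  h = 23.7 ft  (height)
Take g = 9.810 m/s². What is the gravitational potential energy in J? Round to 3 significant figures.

Directly: PE = mgh.
m = 0.290 lb = 0.1315 kg; h = 23.7 ft = 7.224 m; g = 9.810 m/s².
PE = 9.322 J

9.32 J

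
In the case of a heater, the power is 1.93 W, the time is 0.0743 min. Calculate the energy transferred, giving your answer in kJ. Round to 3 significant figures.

Solving P = W/t for W: W = P·t.
P = 1.93 W; t = 0.0743 min = 4.458 s.
W = 8.604 J
8.604 J × (1 kJ / 1000 J) = 0.008604 kJ

0.00860 kJ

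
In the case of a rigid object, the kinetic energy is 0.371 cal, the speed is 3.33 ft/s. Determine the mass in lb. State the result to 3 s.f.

Rearranging KE = ½mv² for m: m = 2·KE/v².
KE = 0.371 cal = 1.552 J; v = 3.33 ft/s = 1.015 m/s.
m = 3.014 kg
3.014 kg × (1 lb / 0.4536 kg) = 6.644 lb

6.64 lb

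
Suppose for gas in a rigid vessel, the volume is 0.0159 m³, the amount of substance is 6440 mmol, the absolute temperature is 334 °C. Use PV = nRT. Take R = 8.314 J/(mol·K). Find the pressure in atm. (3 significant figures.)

P is given directly by: P = nRT/V.
V = 0.0159 m³; n = 6440 mmol = 6.440 mol; T = 334 °C = 607.1 K; R = 8.314 J/(mol·K).
P = 2.045×10^6 Pa  (the unit combination reduces to kg/(m·s²) = Pa)
2.045×10^6 Pa × (1 atm / 1.013×10^5 Pa) = 20.18 atm

20.2 atm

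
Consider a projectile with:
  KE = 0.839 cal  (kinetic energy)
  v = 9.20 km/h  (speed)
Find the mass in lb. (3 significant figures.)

Solving KE = ½mv² for m: m = 2·KE/v².
KE = 0.839 cal = 3.510 J; v = 9.20 km/h = 2.556 m/s.
m = 1.075 kg
1.075 kg × (1 lb / 0.4536 kg) = 2.370 lb

2.37 lb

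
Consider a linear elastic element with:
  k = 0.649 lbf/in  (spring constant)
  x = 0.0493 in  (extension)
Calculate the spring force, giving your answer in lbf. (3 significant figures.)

0.0320 lbf

From Hooke's law: F = kx.
k = 0.649 lbf/in = 113.7 N/m; x = 0.0493 in = 0.001252 m.
F = 0.1423 N
0.1423 N × (1 lbf / 4.448 N) = 0.03200 lbf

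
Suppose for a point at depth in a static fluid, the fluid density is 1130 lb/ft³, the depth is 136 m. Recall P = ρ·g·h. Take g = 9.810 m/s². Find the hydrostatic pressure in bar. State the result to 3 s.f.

241 bar

P is given directly by: P = ρgh.
ρ = 1130 lb/ft³ = 18101 kg/m³; h = 136 m; g = 9.810 m/s².
P = 2.415×10^7 Pa
2.415×10^7 Pa × (1 bar / 1.000×10^5 Pa) = 241.5 bar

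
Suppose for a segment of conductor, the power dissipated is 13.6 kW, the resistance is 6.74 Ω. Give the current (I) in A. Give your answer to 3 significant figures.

44.9 A

Solving P = I²R for I: I = √(P/R).
P = 13.6 kW = 13600 W; R = 6.74 Ω.
I = 44.92 A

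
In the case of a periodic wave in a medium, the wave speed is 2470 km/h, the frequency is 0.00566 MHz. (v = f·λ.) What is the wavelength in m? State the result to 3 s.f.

0.121 m

Rearranging v = f·λ for λ: λ = v/f.
v = 2470 km/h = 686.1 m/s; f = 0.00566 MHz = 5660 Hz.
λ = 0.1212 m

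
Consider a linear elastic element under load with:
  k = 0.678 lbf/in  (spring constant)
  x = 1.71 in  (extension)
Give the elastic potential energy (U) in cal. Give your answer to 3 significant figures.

0.0268 cal

Directly: U = ½kx².
k = 0.678 lbf/in = 118.7 N/m; x = 1.71 in = 0.04343 m.
U = 0.1120 J
0.1120 J × (1 cal / 4.184 J) = 0.02677 cal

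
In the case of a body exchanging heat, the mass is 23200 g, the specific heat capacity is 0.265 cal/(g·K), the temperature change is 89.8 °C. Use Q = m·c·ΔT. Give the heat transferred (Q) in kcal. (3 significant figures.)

552 kcal

Directly: Q = mcΔT.
m = 23200 g = 23.20 kg; c = 0.265 cal/(g·K) = 1109 J/(kg·K); ΔT = 89.8 °C = 89.80 K.
Q = 2.310×10^6 J
2.310×10^6 J × (1 kcal / 4184 J) = 552.1 kcal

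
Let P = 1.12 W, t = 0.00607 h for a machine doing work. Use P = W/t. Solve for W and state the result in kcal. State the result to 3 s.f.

Rearranging: W = P·t.
P = 1.12 W; t = 0.00607 h = 21.85 s.
W = 24.47 J
24.47 J × (1 kcal / 4184 J) = 0.005849 kcal

0.00585 kcal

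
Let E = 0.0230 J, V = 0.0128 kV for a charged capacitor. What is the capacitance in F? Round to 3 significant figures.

Rearranging E = ½C·V² for C: C = 2E/V².
E = 0.0230 J; V = 0.0128 kV = 12.80 V.
C = 2.808×10^-4 F

2.81×10^-4 F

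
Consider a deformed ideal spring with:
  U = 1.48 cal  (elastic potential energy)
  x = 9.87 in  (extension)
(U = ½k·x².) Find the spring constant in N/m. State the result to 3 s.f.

Rearranging: k = 2U/x².
U = 1.48 cal = 6.192 J; x = 9.87 in = 0.2507 m.
k = 197.1 N/m

197 N/m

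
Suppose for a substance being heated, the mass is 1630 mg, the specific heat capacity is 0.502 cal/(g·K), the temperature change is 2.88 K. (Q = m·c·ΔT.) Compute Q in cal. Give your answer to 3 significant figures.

Q is given directly by: Q = mcΔT.
m = 1630 mg = 0.001630 kg; c = 0.502 cal/(g·K) = 2100 J/(kg·K); ΔT = 2.88 K.
Q = 9.860 J
9.860 J × (1 cal / 4.184 J) = 2.357 cal

2.36 cal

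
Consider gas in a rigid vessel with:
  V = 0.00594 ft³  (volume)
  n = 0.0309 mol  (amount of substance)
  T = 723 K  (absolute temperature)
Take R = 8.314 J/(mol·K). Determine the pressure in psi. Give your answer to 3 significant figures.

From the ideal-gas law: P = nRT/V.
V = 0.00594 ft³ = 1.682×10^-4 m³; n = 0.0309 mol; T = 723 K; R = 8.314 J/(mol·K).
P = 1.104×10^6 Pa  (the unit combination reduces to kg/(m·s²) = Pa)
1.104×10^6 Pa × (1 psi / 6895 Pa) = 160.2 psi

160 psi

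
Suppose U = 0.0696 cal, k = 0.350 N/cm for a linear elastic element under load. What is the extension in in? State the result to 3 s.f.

5.08 in

Rearranging: x = √(2U/k).
U = 0.0696 cal = 0.2912 J; k = 0.350 N/cm = 35.00 N/m.
x = 0.1290 m
0.1290 m × (1 in / 0.02540 m) = 5.079 in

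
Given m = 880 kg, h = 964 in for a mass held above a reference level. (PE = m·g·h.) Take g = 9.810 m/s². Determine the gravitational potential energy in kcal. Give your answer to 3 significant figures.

50.5 kcal

PE is given directly by: PE = mgh.
m = 880 kg; h = 964 in = 24.49 m; g = 9.810 m/s².
PE = 2.114×10^5 J
2.114×10^5 J × (1 kcal / 4184 J) = 50.52 kcal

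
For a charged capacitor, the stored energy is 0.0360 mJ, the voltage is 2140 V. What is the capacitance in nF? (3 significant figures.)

Rearranging: C = 2E/V².
E = 0.0360 mJ = 3.600×10^-5 J; V = 2140 V.
C = 1.572×10^-11 F
1.572×10^-11 F × (1 nF / 1.000×10^-9 F) = 0.01572 nF

0.0157 nF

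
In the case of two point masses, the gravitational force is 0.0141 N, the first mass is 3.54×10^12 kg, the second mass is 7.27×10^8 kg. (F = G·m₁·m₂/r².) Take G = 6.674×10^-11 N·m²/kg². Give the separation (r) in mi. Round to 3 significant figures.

From Newton's law of gravitation: r = √(G·m₁m₂/F).
F = 0.0141 N; m₁ = 3.54×10^12 kg; m₂ = 7.27×10^8 kg; G = 6.674×10^-11 N·m²/kg².
r = 3.490×10^6 m
3.490×10^6 m × (1 mi / 1609 m) = 2169 mi

2170 mi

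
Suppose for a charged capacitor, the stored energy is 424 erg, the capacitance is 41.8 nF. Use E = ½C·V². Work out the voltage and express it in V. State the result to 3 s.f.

Rearranging: V = √(2E/C).
E = 424 erg = 4.240×10^-5 J; C = 41.8 nF = 4.180×10^-8 F.
V = 45.04 V

45.0 V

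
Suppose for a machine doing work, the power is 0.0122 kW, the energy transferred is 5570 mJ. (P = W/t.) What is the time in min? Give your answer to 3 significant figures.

0.00761 min

Solving P = W/t for t: t = W/P.
P = 0.0122 kW = 12.20 W; W = 5570 mJ = 5.570 J.
t = 0.4566 s
0.4566 s × (1 min / 60.00 s) = 0.007609 min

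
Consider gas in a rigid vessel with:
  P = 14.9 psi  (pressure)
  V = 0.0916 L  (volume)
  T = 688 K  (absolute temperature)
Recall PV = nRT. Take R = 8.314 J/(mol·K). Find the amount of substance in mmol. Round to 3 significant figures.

1.65 mmol

From the ideal-gas law: n = PV/(RT).
P = 14.9 psi = 1.027×10^5 Pa; V = 0.0916 L = 9.160×10^-5 m³; T = 688 K; R = 8.314 J/(mol·K).
n = 0.001645 mol
0.001645 mol × (1 mmol / 0.001000 mol) = 1.645 mmol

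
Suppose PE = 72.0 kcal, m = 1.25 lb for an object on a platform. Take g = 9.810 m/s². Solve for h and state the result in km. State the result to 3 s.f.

Solving PE = m·g·h for h: h = PE/(m·g).
PE = 72.0 kcal = 3.012×10^5 J; m = 1.25 lb = 0.5670 kg; g = 9.810 m/s².
h = 54160 m
54160 m × (1 km / 1000 m) = 54.16 km

54.2 km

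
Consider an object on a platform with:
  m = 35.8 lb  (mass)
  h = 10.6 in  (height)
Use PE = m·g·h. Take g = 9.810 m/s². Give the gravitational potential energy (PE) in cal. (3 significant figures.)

10.3 cal

PE is given directly by: PE = mgh.
m = 35.8 lb = 16.24 kg; h = 10.6 in = 0.2692 m; g = 9.810 m/s².
PE = 42.89 J
42.89 J × (1 cal / 4.184 J) = 10.25 cal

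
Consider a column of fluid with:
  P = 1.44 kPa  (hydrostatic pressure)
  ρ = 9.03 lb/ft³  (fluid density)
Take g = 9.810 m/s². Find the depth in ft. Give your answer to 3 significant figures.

3.33 ft

Rearranging: h = P/(ρ·g).
P = 1.44 kPa = 1440 Pa; ρ = 9.03 lb/ft³ = 144.6 kg/m³; g = 9.810 m/s².
h = 1.015 m
1.015 m × (1 ft / 0.3048 m) = 3.329 ft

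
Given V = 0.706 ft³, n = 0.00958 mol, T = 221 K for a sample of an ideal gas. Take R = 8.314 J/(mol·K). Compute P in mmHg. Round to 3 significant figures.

From the ideal-gas law: P = nRT/V.
V = 0.706 ft³ = 0.01999 m³; n = 0.00958 mol; T = 221 K; R = 8.314 J/(mol·K).
P = 880.5 Pa
880.5 Pa × (1 mmHg / 133.3 Pa) = 6.604 mmHg

6.60 mmHg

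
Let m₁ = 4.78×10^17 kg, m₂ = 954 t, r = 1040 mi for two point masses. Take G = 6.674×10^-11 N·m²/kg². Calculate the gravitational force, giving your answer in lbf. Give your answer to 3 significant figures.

F is given directly by: F = Gm₁m₂/r².
m₁ = 4.78×10^17 kg; m₂ = 954 t = 9.540×10^5 kg; r = 1040 mi = 1.674×10^6 m; G = 6.674×10^-11 N·m²/kg².
F = 10.86 N
10.86 N × (1 lbf / 4.448 N) = 2.442 lbf

2.44 lbf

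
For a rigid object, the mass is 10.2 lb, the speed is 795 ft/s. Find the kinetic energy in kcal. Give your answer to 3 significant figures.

32.5 kcal

Directly: KE = ½mv².
m = 10.2 lb = 4.627 kg; v = 795 ft/s = 242.3 m/s.
KE = 1.358×10^5 J
1.358×10^5 J × (1 kcal / 4184 J) = 32.46 kcal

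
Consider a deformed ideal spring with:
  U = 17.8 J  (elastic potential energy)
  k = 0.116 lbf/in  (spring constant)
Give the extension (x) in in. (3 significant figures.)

Rearranging U = ½k·x² for x: x = √(2U/k).
U = 17.8 J; k = 0.116 lbf/in = 20.31 N/m.
x = 1.324 m
1.324 m × (1 in / 0.02540 m) = 52.12 in

52.1 in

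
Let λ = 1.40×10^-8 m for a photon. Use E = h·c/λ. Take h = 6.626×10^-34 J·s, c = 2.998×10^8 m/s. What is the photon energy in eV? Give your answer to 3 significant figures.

88.6 eV

Directly: E = hc/λ.
λ = 1.40×10^-8 m; h = 6.626×10^-34 J·s; c = 2.998×10^8 m/s.
E = 1.419×10^-17 J
1.419×10^-17 J × (1 eV / 1.602×10^-19 J) = 88.56 eV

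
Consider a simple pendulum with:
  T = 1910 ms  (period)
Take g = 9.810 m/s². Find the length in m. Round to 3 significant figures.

Rearranging T = 2π√(L/g) for L: L = g·(T/2π)².
T = 1910 ms = 1.910 s; g = 9.810 m/s².
L = 0.9065 m

0.907 m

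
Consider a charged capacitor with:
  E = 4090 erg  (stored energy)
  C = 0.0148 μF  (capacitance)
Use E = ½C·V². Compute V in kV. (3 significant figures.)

Rearranging E = ½C·V² for V: V = √(2E/C).
E = 4090 erg = 4.090×10^-4 J; C = 0.0148 μF = 1.480×10^-8 F.
V = 235.1 V  (the unit combination reduces to kg·m²/(A·s³) = V)
235.1 V × (1 kV / 1000 V) = 0.2351 kV

0.235 kV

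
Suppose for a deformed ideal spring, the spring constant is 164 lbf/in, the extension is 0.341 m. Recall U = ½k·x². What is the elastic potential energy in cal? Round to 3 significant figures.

399 cal

U is given directly by: U = ½kx².
k = 164 lbf/in = 28721 N/m; x = 0.341 m.
U = 1670 J  (the unit combination reduces to kg·m²/s² = J)
1670 J × (1 cal / 4.184 J) = 399.1 cal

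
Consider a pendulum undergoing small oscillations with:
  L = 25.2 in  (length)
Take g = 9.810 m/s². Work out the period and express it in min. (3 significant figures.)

0.0267 min

Directly: T = 2π√(L/g).
L = 25.2 in = 0.6401 m; g = 9.810 m/s².
T = 1.605 s
1.605 s × (1 min / 60.00 s) = 0.02675 min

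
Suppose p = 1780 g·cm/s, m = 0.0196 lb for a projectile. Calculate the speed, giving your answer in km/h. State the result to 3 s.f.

7.21 km/h

Rearranging: v = p/m.
p = 1780 g·cm/s = 0.01780 kg·m/s; m = 0.0196 lb = 0.008890 kg.
v = 2.002 m/s
2.002 m/s × (1 km/h / 0.2778 m/s) = 7.208 km/h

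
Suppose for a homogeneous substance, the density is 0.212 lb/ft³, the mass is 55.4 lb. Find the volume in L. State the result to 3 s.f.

7400 L

Solving ρ = m/V for V: V = m/ρ.
ρ = 0.212 lb/ft³ = 3.396 kg/m³; m = 55.4 lb = 25.13 kg.
V = 7.400 m³
7.400 m³ × (1 L / 0.001000 m³) = 7400 L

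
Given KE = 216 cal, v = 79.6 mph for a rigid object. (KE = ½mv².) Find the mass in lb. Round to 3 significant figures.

Solving KE = ½mv² for m: m = 2·KE/v².
KE = 216 cal = 903.7 J; v = 79.6 mph = 35.58 m/s.
m = 1.427 kg
1.427 kg × (1 lb / 0.4536 kg) = 3.147 lb

3.15 lb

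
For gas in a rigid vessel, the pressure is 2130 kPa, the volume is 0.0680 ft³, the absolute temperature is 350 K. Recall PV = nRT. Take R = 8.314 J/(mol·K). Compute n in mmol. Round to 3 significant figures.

1410 mmol

From the ideal-gas law: n = PV/(RT).
P = 2130 kPa = 2.130×10^6 Pa; V = 0.0680 ft³ = 0.001926 m³; T = 350 K; R = 8.314 J/(mol·K).
n = 1.409 mol
1.409 mol × (1 mmol / 0.001000 mol) = 1409 mmol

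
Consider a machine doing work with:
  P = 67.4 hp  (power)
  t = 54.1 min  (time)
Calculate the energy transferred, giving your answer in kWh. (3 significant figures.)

Rearranging P = W/t for W: W = P·t.
P = 67.4 hp = 50260 W; t = 54.1 min = 3246 s.
W = 1.631×10^8 J
1.631×10^8 J × (1 kWh / 3.600×10^6 J) = 45.32 kWh

45.3 kWh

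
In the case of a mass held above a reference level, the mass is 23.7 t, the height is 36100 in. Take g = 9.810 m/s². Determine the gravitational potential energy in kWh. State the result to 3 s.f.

59.2 kWh

Directly: PE = mgh.
m = 23.7 t = 23700 kg; h = 36100 in = 916.9 m; g = 9.810 m/s².
PE = 2.132×10^8 J
2.132×10^8 J × (1 kWh / 3.600×10^6 J) = 59.22 kWh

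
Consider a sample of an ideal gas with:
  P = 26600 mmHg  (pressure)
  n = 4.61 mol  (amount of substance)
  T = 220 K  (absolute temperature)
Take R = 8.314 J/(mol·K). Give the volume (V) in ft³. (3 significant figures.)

Solving PV = nRT for V: V = nRT/P.
P = 26600 mmHg = 3.546×10^6 Pa; n = 4.61 mol; T = 220 K; R = 8.314 J/(mol·K).
V = 0.002378 m³
0.002378 m³ × (1 ft³ / 0.02832 m³) = 0.08397 ft³

0.0840 ft³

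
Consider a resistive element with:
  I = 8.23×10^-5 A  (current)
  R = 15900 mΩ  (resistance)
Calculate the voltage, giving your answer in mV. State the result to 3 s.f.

1.31 mV

From Ohm's law: V = IR.
I = 8.23×10^-5 A; R = 15900 mΩ = 15.90 Ω.
V = 0.001309 V
0.001309 V × (1 mV / 0.001000 V) = 1.309 mV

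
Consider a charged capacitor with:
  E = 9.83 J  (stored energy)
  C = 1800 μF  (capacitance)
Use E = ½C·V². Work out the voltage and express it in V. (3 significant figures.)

Rearranging: V = √(2E/C).
E = 9.83 J; C = 1800 μF = 0.001800 F.
V = 104.5 V

105 V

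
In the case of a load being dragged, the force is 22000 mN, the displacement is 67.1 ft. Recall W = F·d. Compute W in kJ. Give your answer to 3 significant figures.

Directly: W = F·d.
F = 22000 mN = 22.00 N; d = 67.1 ft = 20.45 m.
W = 449.9 J
449.9 J × (1 kJ / 1000 J) = 0.4499 kJ

0.450 kJ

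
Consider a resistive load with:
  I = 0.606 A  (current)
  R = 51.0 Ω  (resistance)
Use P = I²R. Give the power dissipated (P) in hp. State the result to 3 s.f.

0.0251 hp

Directly: P = I²R.
I = 0.606 A; R = 51.0 Ω.
P = 18.73 W  (the unit combination reduces to kg·m²/s³ = W)
18.73 W × (1 hp / 745.7 W) = 0.02512 hp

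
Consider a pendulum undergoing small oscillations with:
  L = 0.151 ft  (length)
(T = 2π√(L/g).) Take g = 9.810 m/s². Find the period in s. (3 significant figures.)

T is given directly by: T = 2π√(L/g).
L = 0.151 ft = 0.04602 m; g = 9.810 m/s².
T = 0.4304 s

0.430 s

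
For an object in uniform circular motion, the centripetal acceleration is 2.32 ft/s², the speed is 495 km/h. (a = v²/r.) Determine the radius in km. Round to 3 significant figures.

26.7 km

Rearranging a = v²/r for r: r = v²/a.
a = 2.32 ft/s² = 0.7071 m/s²; v = 495 km/h = 137.5 m/s.
r = 26736 m
26736 m × (1 km / 1000 m) = 26.74 km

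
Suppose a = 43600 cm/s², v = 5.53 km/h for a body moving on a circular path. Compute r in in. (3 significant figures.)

0.213 in

Solving a = v²/r for r: r = v²/a.
a = 43600 cm/s² = 436.0 m/s²; v = 5.53 km/h = 1.536 m/s.
r = 0.005412 m
0.005412 m × (1 in / 0.02540 m) = 0.2131 in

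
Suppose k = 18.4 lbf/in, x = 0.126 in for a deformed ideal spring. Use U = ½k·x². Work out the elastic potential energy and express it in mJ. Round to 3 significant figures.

16.5 mJ

Directly: U = ½kx².
k = 18.4 lbf/in = 3222 N/m; x = 0.126 in = 0.003200 m.
U = 0.01650 J  (the unit combination reduces to kg·m²/s² = J)
0.01650 J × (1 mJ / 0.001000 J) = 16.50 mJ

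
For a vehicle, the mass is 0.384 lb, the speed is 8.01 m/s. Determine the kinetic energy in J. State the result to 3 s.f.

KE is given directly by: KE = ½mv².
m = 0.384 lb = 0.1742 kg; v = 8.01 m/s.
KE = 5.588 J  (the unit combination reduces to kg·m²/s² = J)

5.59 J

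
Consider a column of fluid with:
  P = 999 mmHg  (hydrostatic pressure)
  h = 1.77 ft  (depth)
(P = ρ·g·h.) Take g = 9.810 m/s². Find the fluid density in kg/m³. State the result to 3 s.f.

Rearranging: ρ = P/(g·h).
P = 999 mmHg = 1.332×10^5 Pa; h = 1.77 ft = 0.5395 m; g = 9.810 m/s².
ρ = 25166 kg/m³

25200 kg/m³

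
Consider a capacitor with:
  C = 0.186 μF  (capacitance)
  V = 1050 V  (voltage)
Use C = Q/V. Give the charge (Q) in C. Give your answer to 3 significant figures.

Rearranging C = Q/V for Q: Q = CV.
C = 0.186 μF = 1.860×10^-7 F; V = 1050 V.
Q = 1.953×10^-4 C

1.95×10^-4 C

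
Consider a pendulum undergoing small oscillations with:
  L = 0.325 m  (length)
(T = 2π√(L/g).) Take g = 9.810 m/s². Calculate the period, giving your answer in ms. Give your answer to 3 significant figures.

1140 ms

T is given directly by: T = 2π√(L/g).
L = 0.325 m; g = 9.810 m/s².
T = 1.144 s
1.144 s × (1 ms / 0.001000 s) = 1144 ms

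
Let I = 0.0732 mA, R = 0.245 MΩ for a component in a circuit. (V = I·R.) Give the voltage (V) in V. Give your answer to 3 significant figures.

Directly: V = IR.
I = 0.0732 mA = 7.320×10^-5 A; R = 0.245 MΩ = 2.450×10^5 Ω.
V = 17.93 V

17.9 V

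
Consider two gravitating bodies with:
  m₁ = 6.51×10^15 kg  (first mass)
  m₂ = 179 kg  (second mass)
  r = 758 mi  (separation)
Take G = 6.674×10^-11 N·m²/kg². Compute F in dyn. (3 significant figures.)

Directly: F = Gm₁m₂/r².
m₁ = 6.51×10^15 kg; m₂ = 179 kg; r = 758 mi = 1.220×10^6 m; G = 6.674×10^-11 N·m²/kg².
F = 5.226×10^-5 N  (the unit combination reduces to kg·m/s² = N)
5.226×10^-5 N × (1 dyn / 1.000×10^-5 N) = 5.226 dyn

5.23 dyn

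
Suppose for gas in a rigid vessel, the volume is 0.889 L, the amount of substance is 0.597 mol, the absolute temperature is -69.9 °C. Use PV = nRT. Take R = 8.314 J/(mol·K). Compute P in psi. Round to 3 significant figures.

165 psi

From the ideal-gas law: P = nRT/V.
V = 0.889 L = 8.890×10^-4 m³; n = 0.597 mol; T = -69.9 °C = 203.2 K; R = 8.314 J/(mol·K).
P = 1.135×10^6 Pa
1.135×10^6 Pa × (1 psi / 6895 Pa) = 164.6 psi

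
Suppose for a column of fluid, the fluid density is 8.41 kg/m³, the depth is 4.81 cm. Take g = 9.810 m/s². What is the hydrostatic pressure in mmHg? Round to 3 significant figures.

Directly: P = ρgh.
ρ = 8.41 kg/m³; h = 4.81 cm = 0.04810 m; g = 9.810 m/s².
P = 3.968 Pa  (the unit combination reduces to kg/(m·s²) = Pa)
3.968 Pa × (1 mmHg / 133.3 Pa) = 0.02977 mmHg

0.0298 mmHg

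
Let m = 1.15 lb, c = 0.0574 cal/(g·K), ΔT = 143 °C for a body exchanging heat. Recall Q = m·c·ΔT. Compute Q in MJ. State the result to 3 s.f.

Q is given directly by: Q = mcΔT.
m = 1.15 lb = 0.5216 kg; c = 0.0574 cal/(g·K) = 240.2 J/(kg·K); ΔT = 143 °C = 143.0 K.
Q = 17914 J
17914 J × (1 MJ / 1.000×10^6 J) = 0.01791 MJ

0.0179 MJ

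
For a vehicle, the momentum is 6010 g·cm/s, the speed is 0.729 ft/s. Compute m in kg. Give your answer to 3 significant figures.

Rearranging p = m·v for m: m = p/v.
p = 6010 g·cm/s = 0.06010 kg·m/s; v = 0.729 ft/s = 0.2222 m/s.
m = 0.2705 kg

0.270 kg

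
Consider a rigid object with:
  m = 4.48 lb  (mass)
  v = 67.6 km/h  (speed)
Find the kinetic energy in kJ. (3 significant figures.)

0.358 kJ

Directly: KE = ½mv².
m = 4.48 lb = 2.032 kg; v = 67.6 km/h = 18.78 m/s.
KE = 358.3 J
358.3 J × (1 kJ / 1000 J) = 0.3583 kJ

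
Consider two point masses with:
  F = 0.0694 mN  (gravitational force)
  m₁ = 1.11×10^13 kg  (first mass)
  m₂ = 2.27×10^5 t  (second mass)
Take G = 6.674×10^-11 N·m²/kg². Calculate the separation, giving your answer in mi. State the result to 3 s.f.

Solving F = G·m₁·m₂/r² for r: r = √(G·m₁m₂/F).
F = 0.0694 mN = 6.940×10^-5 N; m₁ = 1.11×10^13 kg; m₂ = 2.27×10^5 t = 2.270×10^8 kg; G = 6.674×10^-11 N·m²/kg².
r = 4.923×10^7 m
4.923×10^7 m × (1 mi / 1609 m) = 30587 mi

30600 mi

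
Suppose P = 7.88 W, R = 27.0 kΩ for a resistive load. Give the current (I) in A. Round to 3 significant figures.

0.0171 A

Rearranging: I = √(P/R).
P = 7.88 W; R = 27.0 kΩ = 27000 Ω.
I = 0.01708 A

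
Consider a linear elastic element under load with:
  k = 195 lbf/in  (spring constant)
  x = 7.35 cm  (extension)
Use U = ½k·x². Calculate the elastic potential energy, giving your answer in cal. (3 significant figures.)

22.0 cal

U is given directly by: U = ½kx².
k = 195 lbf/in = 34150 N/m; x = 7.35 cm = 0.07350 m.
U = 92.24 J  (the unit combination reduces to kg·m²/s² = J)
92.24 J × (1 cal / 4.184 J) = 22.05 cal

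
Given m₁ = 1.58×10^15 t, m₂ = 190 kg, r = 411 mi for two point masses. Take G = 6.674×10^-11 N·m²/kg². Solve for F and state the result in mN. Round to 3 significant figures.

From Newton's law of gravitation: F = Gm₁m₂/r².
m₁ = 1.58×10^15 t = 1.580×10^18 kg; m₂ = 190 kg; r = 411 mi = 6.614×10^5 m; G = 6.674×10^-11 N·m²/kg².
F = 0.04579 N  (the unit combination reduces to kg·m/s² = N)
0.04579 N × (1 mN / 0.001000 N) = 45.79 mN

45.8 mN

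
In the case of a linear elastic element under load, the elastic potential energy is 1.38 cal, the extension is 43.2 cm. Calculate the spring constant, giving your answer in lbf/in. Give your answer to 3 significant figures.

Solving U = ½k·x² for k: k = 2U/x².
U = 1.38 cal = 5.774 J; x = 43.2 cm = 0.4320 m.
k = 61.88 N/m
61.88 N/m × (1 lbf/in / 175.1 N/m) = 0.3533 lbf/in

0.353 lbf/in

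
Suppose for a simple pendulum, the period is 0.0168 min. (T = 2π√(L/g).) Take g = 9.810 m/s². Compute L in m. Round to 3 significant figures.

Rearranging T = 2π√(L/g) for L: L = g·(T/2π)².
T = 0.0168 min = 1.008 s; g = 9.810 m/s².
L = 0.2525 m

0.252 m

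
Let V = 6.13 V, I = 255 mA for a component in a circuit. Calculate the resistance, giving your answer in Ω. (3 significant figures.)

24.0 Ω

Rearranging V = I·R for R: R = V/I.
V = 6.13 V; I = 255 mA = 0.2550 A.
R = 24.04 Ω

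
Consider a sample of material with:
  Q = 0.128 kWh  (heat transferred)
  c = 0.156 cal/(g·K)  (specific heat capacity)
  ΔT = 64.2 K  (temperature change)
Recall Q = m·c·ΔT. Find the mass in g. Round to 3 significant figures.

11000 g

Rearranging Q = m·c·ΔT for m: m = Q/(c·ΔT).
Q = 0.128 kWh = 4.608×10^5 J; c = 0.156 cal/(g·K) = 652.7 J/(kg·K); ΔT = 64.2 K.
m = 11.00 kg
11.00 kg × (1 g / 0.001000 kg) = 10997 g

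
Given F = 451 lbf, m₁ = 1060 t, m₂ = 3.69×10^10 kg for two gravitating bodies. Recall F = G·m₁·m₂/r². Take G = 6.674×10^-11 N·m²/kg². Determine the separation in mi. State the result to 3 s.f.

Rearranging F = G·m₁·m₂/r² for r: r = √(G·m₁m₂/F).
F = 451 lbf = 2006 N; m₁ = 1060 t = 1.060×10^6 kg; m₂ = 3.69×10^10 kg; G = 6.674×10^-11 N·m²/kg².
r = 36.07 m
36.07 m × (1 mi / 1609 m) = 0.02241 mi

0.0224 mi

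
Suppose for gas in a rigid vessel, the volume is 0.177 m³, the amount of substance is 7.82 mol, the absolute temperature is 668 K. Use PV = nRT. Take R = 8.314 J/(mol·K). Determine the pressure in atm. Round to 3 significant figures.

2.42 atm

From the ideal-gas law: P = nRT/V.
V = 0.177 m³; n = 7.82 mol; T = 668 K; R = 8.314 J/(mol·K).
P = 2.454×10^5 Pa  (the unit combination reduces to kg/(m·s²) = Pa)
2.454×10^5 Pa × (1 atm / 1.013×10^5 Pa) = 2.422 atm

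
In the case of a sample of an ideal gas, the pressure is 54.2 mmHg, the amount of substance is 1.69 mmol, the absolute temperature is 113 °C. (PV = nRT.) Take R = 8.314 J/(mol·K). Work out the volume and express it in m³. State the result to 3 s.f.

From the ideal-gas law: V = nRT/P.
P = 54.2 mmHg = 7226 Pa; n = 1.69 mmol = 0.001690 mol; T = 113 °C = 386.1 K; R = 8.314 J/(mol·K).
V = 7.508×10^-4 m³

7.51×10^-4 m³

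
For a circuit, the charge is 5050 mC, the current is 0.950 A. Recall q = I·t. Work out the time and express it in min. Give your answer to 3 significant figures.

0.0886 min

Rearranging: t = q/I.
q = 5050 mC = 5.050 C; I = 0.950 A.
t = 5.316 s
5.316 s × (1 min / 60.00 s) = 0.08860 min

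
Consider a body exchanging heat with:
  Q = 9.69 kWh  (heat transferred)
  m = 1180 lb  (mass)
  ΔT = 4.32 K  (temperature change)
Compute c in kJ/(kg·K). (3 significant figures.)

15.1 kJ/(kg·K)

Rearranging: c = Q/(m·ΔT).
Q = 9.69 kWh = 3.488×10^7 J; m = 1180 lb = 535.2 kg; ΔT = 4.32 K.
c = 15087 J/(kg·K)
15087 J/(kg·K) × (1 kJ/(kg·K) / 1000 J/(kg·K)) = 15.09 kJ/(kg·K)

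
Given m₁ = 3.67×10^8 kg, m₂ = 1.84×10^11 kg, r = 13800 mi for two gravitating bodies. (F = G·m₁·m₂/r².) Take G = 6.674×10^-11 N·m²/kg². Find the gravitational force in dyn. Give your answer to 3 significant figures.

0.914 dyn

From Newton's law of gravitation: F = Gm₁m₂/r².
m₁ = 3.67×10^8 kg; m₂ = 1.84×10^11 kg; r = 13800 mi = 2.221×10^7 m; G = 6.674×10^-11 N·m²/kg².
F = 9.137×10^-6 N
9.137×10^-6 N × (1 dyn / 1.000×10^-5 N) = 0.9137 dyn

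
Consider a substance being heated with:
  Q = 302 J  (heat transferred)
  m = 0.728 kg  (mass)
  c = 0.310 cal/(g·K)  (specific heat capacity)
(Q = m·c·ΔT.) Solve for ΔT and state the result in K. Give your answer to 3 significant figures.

0.320 K

Rearranging: ΔT = Q/(m·c).
Q = 302 J; m = 0.728 kg; c = 0.310 cal/(g·K) = 1297 J/(kg·K).
ΔT = 0.3198 K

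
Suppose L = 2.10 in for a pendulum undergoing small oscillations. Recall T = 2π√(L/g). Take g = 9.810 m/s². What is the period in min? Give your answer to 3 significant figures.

Directly: T = 2π√(L/g).
L = 2.10 in = 0.05334 m; g = 9.810 m/s².
T = 0.4633 s
0.4633 s × (1 min / 60.00 s) = 0.007722 min

0.00772 min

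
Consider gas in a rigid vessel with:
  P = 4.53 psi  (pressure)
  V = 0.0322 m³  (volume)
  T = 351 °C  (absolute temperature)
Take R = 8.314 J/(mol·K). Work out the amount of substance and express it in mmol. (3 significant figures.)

Solving PV = nRT for n: n = PV/(RT).
P = 4.53 psi = 31233 Pa; V = 0.0322 m³; T = 351 °C = 624.1 K; R = 8.314 J/(mol·K).
n = 0.1938 mol
0.1938 mol × (1 mmol / 0.001000 mol) = 193.8 mmol

194 mmol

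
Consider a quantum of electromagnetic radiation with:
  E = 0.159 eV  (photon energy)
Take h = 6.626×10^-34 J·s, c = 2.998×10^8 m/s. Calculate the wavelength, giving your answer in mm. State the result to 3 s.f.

0.00780 mm

Rearranging: λ = hc/E.
E = 0.159 eV = 2.547×10^-20 J; h = 6.626×10^-34 J·s; c = 2.998×10^8 m/s.
λ = 7.798×10^-6 m
7.798×10^-6 m × (1 mm / 0.001000 m) = 0.007798 mm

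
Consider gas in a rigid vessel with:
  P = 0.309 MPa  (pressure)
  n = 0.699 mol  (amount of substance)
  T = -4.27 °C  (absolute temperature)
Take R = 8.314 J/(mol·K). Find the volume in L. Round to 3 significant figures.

Solving PV = nRT for V: V = nRT/P.
P = 0.309 MPa = 3.090×10^5 Pa; n = 0.699 mol; T = -4.27 °C = 268.9 K; R = 8.314 J/(mol·K).
V = 0.005057 m³
0.005057 m³ × (1 L / 0.001000 m³) = 5.057 L

5.06 L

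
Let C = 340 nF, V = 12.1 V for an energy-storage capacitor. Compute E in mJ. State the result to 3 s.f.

Directly: E = ½CV².
C = 340 nF = 3.400×10^-7 F; V = 12.1 V.
E = 2.489×10^-5 J
2.489×10^-5 J × (1 mJ / 0.001000 J) = 0.02489 mJ

0.0249 mJ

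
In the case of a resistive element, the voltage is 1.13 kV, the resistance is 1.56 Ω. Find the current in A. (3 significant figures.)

724 A

Solving V = I·R for I: I = V/R.
V = 1.13 kV = 1130 V; R = 1.56 Ω.
I = 724.4 A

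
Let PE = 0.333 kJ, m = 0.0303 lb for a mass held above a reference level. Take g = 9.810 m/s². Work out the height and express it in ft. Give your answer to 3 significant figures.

Solving PE = m·g·h for h: h = PE/(m·g).
PE = 0.333 kJ = 333.0 J; m = 0.0303 lb = 0.01374 kg; g = 9.810 m/s².
h = 2470 m
2470 m × (1 ft / 0.3048 m) = 8103 ft

8100 ft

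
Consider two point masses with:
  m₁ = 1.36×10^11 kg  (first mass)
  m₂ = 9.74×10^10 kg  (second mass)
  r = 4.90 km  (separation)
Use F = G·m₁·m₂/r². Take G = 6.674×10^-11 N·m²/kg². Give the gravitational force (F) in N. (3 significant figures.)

From Newton's law of gravitation: F = Gm₁m₂/r².
m₁ = 1.36×10^11 kg; m₂ = 9.74×10^10 kg; r = 4.90 km = 4900 m; G = 6.674×10^-11 N·m²/kg².
F = 36821 N

36800 N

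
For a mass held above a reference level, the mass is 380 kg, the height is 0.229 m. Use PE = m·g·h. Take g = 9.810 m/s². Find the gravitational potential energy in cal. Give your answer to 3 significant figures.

PE is given directly by: PE = mgh.
m = 380 kg; h = 0.229 m; g = 9.810 m/s².
PE = 853.7 J
853.7 J × (1 cal / 4.184 J) = 204.0 cal

204 cal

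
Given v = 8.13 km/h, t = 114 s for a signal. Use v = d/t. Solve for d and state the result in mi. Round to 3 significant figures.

0.160 mi

Rearranging: d = v·t.
v = 8.13 km/h = 2.258 m/s; t = 114 s.
d = 257.5 m
257.5 m × (1 mi / 1609 m) = 0.1600 mi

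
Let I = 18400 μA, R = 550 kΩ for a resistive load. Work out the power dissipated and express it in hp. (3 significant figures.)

0.250 hp

P is given directly by: P = I²R.
I = 18400 μA = 0.01840 A; R = 550 kΩ = 5.500×10^5 Ω.
P = 186.2 W
186.2 W × (1 hp / 745.7 W) = 0.2497 hp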